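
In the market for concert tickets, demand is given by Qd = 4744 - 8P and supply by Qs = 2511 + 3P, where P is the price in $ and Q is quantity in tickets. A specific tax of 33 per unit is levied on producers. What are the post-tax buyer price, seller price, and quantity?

P_b = 212, P_s = 179, Q = 3048

With a tax of 33 on producers, they supply based on the net price P_s = P_b - 33, so Qs = 2412 + 3P_b.
Market clearing requires 4744 - 8P_b = 2412 + 3P_b; hence 2332 = 11P_b and P_b = 212.
So P_s = 179 and the quantity traded is Q = 4744 - 8(212) = 3048.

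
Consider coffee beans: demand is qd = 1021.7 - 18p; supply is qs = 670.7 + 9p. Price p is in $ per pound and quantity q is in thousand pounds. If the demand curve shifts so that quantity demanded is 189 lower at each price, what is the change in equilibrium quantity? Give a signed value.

Δq = -63

At equilibrium qd = qs, so 1021.7 - 18p = 670.7 + 9p; collecting terms, 351 = 27p and p* = 13.
Substitute back: q* = 1021.7 - 18(13) = 787.7.
After the shift, demand is qd = 832.7 - 18p.
The new intersection has 162 = 27p, i.e. p = 6, q = 724.7.
Δq = 724.7 - 787.7 = -63.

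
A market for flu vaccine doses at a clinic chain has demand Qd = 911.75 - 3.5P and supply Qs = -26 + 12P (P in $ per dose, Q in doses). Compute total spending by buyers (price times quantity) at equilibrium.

Total spending by buyers = 42350

At equilibrium Qd = Qs, so 911.75 - 3.5P = -26 + 12P; collecting terms, 937.75 = 15.5P and P* = 60.5.
From the demand curve, Q* = 911.75 - 3.5(60.5) = 700.
Total spending by buyers = P* × Q* = 60.5 × 700 = 42350.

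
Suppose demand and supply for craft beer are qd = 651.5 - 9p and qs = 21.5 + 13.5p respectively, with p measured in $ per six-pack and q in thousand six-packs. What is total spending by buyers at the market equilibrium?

At equilibrium qd = qs, so 651.5 - 9p = 21.5 + 13.5p; collecting terms, 630 = 22.5p and p* = 28.
Substitute back: q* = 651.5 - 9(28) = 399.5.
Total spending by buyers = p* × q* = 28 × 399.5 = 11186.

Total spending by buyers = 11186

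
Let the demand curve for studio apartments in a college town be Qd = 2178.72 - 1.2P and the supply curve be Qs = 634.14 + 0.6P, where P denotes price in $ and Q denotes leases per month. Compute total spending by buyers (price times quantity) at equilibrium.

Total spending by buyers = 985956.9

Set Qd = Qs: 2178.72 - 1.2P = 634.14 + 0.6P, so 1544.58 = 1.8P and P* = 858.1.
Plugging P* into demand: Q* = 2178.72 - 1.2(858.1) = 1149.
Total spending by buyers = P* × Q* = 858.1 × 1149 = 985956.9.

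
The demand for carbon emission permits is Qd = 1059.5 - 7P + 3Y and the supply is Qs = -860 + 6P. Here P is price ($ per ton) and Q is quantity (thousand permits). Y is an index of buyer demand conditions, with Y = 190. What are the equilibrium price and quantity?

With Y = 190, demand is Qd = 1629.5 - 7P.
At equilibrium Qd = Qs, so 1629.5 - 7P = -860 + 6P; collecting terms, 2489.5 = 13P and P* = 191.5.
Substitute back: Q* = 1629.5 - 7(191.5) = 289.

P* = 191.5, Q* = 289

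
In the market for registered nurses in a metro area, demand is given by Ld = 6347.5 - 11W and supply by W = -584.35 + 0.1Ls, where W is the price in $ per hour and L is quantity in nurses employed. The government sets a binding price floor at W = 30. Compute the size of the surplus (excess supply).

In direct form, Ls = 5843.5 + 10W.
With W fixed at 30, quantity demanded is 6017.5 and quantity supplied is 6143.5.
Surplus = Ls - Ld = 6143.5 - 6017.5 = 126.

Surplus = 126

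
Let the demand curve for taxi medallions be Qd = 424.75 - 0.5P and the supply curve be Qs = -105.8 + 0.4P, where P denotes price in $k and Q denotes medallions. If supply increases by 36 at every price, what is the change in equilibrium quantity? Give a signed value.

ΔQ = 20

Equating demand and supply, 424.75 - 0.5P = -105.8 + 0.4P gives 0.9P = 530.55, so P* = 589.5.
Then Q* = 424.75 - 0.5(589.5) = 130.
After the shift, supply is Qs = -69.8 + 0.4P.
Re-solving, 0.9P = 494.55 gives P = 549.5 and Q = 150.
ΔQ = 150 - 130 = 20.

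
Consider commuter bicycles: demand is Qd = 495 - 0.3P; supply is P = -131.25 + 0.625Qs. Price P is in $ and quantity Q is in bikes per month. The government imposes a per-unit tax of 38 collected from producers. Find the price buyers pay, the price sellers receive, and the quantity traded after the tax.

Solving each curve for Q: Qs = 210 + 1.6P.
The tax drives a wedge P_b - P_s = 38. Substituting P_s = P_b - 38 into supply: Qs = 149.2 + 1.6P_b.
Set Qd = Qs: 495 - 0.3P_b = 149.2 + 1.6P_b, so 345.8 = 1.9P_b and P_b = 182.
Then P_s = 182 - 38 = 144 and Q = 495 - 0.3(182) = 440.4.

P_b = 182, P_s = 144, Q = 440.4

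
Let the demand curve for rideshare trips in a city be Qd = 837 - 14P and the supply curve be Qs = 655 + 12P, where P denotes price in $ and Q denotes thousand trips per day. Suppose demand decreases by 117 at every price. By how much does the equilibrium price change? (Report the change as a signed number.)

ΔP = -4.5

At equilibrium Qd = Qs, so 837 - 14P = 655 + 12P; collecting terms, 182 = 26P and P* = 7.
Substitute back: Q* = 837 - 14(7) = 739.
After the shift, demand is Qd = 720 - 14P.
New equilibrium: 65 = 26P, so P = 2.5 and Q = 685.
ΔP = 2.5 - 7 = -4.5.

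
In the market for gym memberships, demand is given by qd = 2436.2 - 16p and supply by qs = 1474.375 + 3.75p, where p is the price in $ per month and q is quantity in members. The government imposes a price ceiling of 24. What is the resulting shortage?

Shortage = 487.825

With p fixed at 24, quantity demanded is 2052.2 and quantity supplied is 1564.375.
Shortage = qd - qs = 2052.2 - 1564.375 = 487.825.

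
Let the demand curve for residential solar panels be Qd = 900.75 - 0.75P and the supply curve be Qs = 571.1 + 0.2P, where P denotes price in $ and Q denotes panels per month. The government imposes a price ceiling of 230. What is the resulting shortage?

Shortage = 111.15

Evaluating both curves at the ceiling price 230 gives Qd = 728.25, Qs = 617.1.
Shortage = Qd - Qs = 728.25 - 617.1 = 111.15.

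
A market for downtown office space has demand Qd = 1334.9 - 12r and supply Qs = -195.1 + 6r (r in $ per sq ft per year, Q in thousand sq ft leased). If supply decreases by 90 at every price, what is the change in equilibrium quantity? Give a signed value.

ΔQ = -60

Equating demand and supply, 1334.9 - 12r = -195.1 + 6r gives 18r = 1530, so r* = 85.
Plugging r* into demand: Q* = 1334.9 - 12(85) = 314.9.
After the shift, supply is Qs = -285.1 + 6r.
Re-solving, 18r = 1620 gives r = 90 and Q = 254.9.
ΔQ = 254.9 - 314.9 = -60.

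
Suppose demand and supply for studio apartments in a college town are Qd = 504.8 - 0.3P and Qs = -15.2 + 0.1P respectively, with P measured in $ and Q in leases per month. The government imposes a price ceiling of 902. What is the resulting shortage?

Shortage = 159.2

At P = 902: Qd = 234.2 and Qs = 75.
Shortage = Qd - Qs = 234.2 - 75 = 159.2.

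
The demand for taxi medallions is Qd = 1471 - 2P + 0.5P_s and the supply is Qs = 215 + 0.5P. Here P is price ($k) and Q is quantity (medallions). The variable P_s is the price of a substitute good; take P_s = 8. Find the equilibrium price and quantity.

P* = 504, Q* = 467

With P_s = 8, demand is Qd = 1475 - 2P.
Equating demand and supply, 1475 - 2P = 215 + 0.5P gives 2.5P = 1260, so P* = 504.
From the demand curve, Q* = 1475 - 2(504) = 467.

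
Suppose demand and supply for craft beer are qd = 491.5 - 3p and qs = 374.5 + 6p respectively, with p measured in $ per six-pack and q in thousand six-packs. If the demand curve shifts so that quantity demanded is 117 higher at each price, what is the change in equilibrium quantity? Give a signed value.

Δq = 78

At equilibrium qd = qs, so 491.5 - 3p = 374.5 + 6p; collecting terms, 117 = 9p and p* = 13.
From the demand curve, q* = 491.5 - 3(13) = 452.5.
After the shift, demand is qd = 608.5 - 3p.
New equilibrium: 234 = 9p, so p = 26 and q = 530.5.
Δq = 530.5 - 452.5 = 78.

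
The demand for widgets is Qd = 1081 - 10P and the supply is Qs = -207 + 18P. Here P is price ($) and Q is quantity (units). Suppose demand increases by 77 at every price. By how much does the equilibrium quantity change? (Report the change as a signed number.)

Set Qd = Qs: 1081 - 10P = -207 + 18P, so 1288 = 28P and P* = 46.
Plugging P* into demand: Q* = 1081 - 10(46) = 621.
After the shift, demand is Qd = 1158 - 10P.
Re-solving, 28P = 1365 gives P = 48.75 and Q = 670.5.
ΔQ = 670.5 - 621 = 49.5.

ΔQ = 49.5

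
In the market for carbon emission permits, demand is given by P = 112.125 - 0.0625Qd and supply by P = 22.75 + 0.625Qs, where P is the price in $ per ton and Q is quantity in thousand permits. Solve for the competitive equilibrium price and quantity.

P* = 104, Q* = 130

Inverting to quantity form: Qd = 1794 - 16P and Qs = -36.4 + 1.6P.
At equilibrium Qd = Qs, so 1794 - 16P = -36.4 + 1.6P; collecting terms, 1830.4 = 17.6P and P* = 104.
Plugging P* into demand: Q* = 1794 - 16(104) = 130.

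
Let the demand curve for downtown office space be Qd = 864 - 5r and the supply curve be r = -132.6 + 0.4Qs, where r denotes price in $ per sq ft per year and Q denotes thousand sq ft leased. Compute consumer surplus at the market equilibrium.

Rewriting in direct form: Qs = 331.5 + 2.5r.
Set Qd = Qs: 864 - 5r = 331.5 + 2.5r, so 532.5 = 7.5r and r* = 71.
Then Q* = 864 - 5(71) = 509.
Demand choke price (Qd = 0): r = 864/5 = 172.8. Consumer surplus = ½ × (172.8 - 71) × 509 = 25908.1.

Consumer surplus = 25908.1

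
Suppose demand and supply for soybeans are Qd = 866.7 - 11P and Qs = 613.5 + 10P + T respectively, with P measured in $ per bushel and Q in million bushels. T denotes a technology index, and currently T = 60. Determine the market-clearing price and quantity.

P* = 9.2, Q* = 765.5

With T = 60, supply is Qs = 673.5 + 10P.
Equating demand and supply, 866.7 - 11P = 673.5 + 10P gives 21P = 193.2, so P* = 9.2.
Then Q* = 866.7 - 11(9.2) = 765.5.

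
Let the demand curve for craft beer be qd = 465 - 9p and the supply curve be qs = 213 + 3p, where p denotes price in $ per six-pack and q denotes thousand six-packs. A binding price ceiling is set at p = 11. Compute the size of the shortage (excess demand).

Shortage = 120

At p = 11: qd = 366 and qs = 246.
Shortage = qd - qs = 366 - 246 = 120.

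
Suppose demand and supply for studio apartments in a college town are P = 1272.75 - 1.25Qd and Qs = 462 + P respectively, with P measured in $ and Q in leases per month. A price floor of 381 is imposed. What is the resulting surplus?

Surplus = 129.6

Rewriting in direct form: Qd = 1018.2 - 0.8P.
With P fixed at 381, quantity demanded is 713.4 and quantity supplied is 843.
Surplus = Qs - Qd = 843 - 713.4 = 129.6.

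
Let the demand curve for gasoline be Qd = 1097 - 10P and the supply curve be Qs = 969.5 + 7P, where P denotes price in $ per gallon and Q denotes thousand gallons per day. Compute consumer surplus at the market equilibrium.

At equilibrium Qd = Qs, so 1097 - 10P = 969.5 + 7P; collecting terms, 127.5 = 17P and P* = 7.5.
Then Q* = 1097 - 10(7.5) = 1022.
Demand choke price (Qd = 0): P = 1097/10 = 109.7. Consumer surplus = ½ × (109.7 - 7.5) × 1022 = 52224.2.

Consumer surplus = 52224.2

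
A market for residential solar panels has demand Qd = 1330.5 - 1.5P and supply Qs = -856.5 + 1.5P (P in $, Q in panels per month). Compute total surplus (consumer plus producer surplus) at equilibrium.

At equilibrium Qd = Qs, so 1330.5 - 1.5P = -856.5 + 1.5P; collecting terms, 2187 = 3P and P* = 729.
Then Q* = 1330.5 - 1.5(729) = 237.
Demand choke price = 887; supply choke price = 571. CS = ½(887 - 729)(237) = 18723; PS = ½(729 - 571)(237) = 18723. Total surplus = 37446.

Total surplus = 37446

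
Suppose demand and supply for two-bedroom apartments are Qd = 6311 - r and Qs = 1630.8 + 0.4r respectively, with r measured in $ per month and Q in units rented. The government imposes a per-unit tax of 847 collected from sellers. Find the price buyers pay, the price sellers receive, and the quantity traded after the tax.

r_b = 3585, r_s = 2738, Q = 2726

With a tax of 847 on sellers, they supply based on the net price r_s = r_b - 847, so Qs = 1292 + 0.4r_b.
Equate demand and the shifted supply: 6311 - r_b = 1292 + 0.4r_b, giving 1.4r_b = 5019, so r_b = 3585.
Then r_s = 3585 - 847 = 2738 and Q = 6311 - 3585 = 2726.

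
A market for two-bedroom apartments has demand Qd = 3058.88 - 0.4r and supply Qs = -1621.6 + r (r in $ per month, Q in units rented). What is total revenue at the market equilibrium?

Total revenue = 5755653.12

Set Qd = Qs: 3058.88 - 0.4r = -1621.6 + r, so 4680.48 = 1.4r and r* = 3343.2.
Plugging r* into demand: Q* = 3058.88 - 0.4(3343.2) = 1721.6.
Total revenue = r* × Q* = 3343.2 × 1721.6 = 5755653.12.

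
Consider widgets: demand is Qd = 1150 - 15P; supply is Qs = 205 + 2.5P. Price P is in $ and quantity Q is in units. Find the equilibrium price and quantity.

P* = 54, Q* = 340

Set Qd = Qs: 1150 - 15P = 205 + 2.5P, so 945 = 17.5P and P* = 54.
From the demand curve, Q* = 1150 - 15(54) = 340.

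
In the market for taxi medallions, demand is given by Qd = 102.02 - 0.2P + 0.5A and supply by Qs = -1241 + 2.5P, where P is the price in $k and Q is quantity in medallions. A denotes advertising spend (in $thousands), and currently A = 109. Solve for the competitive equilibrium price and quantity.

P* = 517.6, Q* = 53

With A = 109, demand is Qd = 156.52 - 0.2P.
At equilibrium Qd = Qs, so 156.52 - 0.2P = -1241 + 2.5P; collecting terms, 1397.52 = 2.7P and P* = 517.6.
Substitute back: Q* = 156.52 - 0.2(517.6) = 53.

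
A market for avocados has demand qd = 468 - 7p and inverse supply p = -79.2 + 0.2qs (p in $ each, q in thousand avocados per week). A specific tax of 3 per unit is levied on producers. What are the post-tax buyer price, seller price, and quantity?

Rewriting in direct form: qs = 396 + 5p.
With a tax of 3 on producers, they supply based on the net price p_s = p_b - 3, so qs = 381 + 5p_b.
Market clearing requires 468 - 7p_b = 381 + 5p_b; hence 87 = 12p_b and p_b = 7.25.
So p_s = 4.25 and the quantity traded is q = 468 - 7(7.25) = 417.25.

p_b = 7.25, p_s = 4.25, q = 417.25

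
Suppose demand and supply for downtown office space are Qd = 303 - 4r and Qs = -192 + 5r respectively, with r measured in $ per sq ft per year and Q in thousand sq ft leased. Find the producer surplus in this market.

Equating demand and supply, 303 - 4r = -192 + 5r gives 9r = 495, so r* = 55.
From the demand curve, Q* = 303 - 4(55) = 83.
Supply choke price (Qs = 0): r = 38.4. Producer surplus = ½ × (55 - 38.4) × 83 = 688.9.

Producer surplus = 688.9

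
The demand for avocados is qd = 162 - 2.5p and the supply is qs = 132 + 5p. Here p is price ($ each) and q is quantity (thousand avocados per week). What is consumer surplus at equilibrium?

Consumer surplus = 4620.8

Set qd = qs: 162 - 2.5p = 132 + 5p, so 30 = 7.5p and p* = 4.
Then q* = 162 - 2.5(4) = 152.
Demand choke price (qd = 0): p = 162/2.5 = 64.8. Consumer surplus = ½ × (64.8 - 4) × 152 = 4620.8.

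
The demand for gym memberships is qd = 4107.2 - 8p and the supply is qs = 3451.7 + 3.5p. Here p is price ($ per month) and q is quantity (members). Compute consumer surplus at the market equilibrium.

Set qd = qs: 4107.2 - 8p = 3451.7 + 3.5p, so 655.5 = 11.5p and p* = 57.
Plugging p* into demand: q* = 4107.2 - 8(57) = 3651.2.
Demand choke price (qd = 0): p = 4107.2/8 = 513.4. Consumer surplus = ½ × (513.4 - 57) × 3651.2 = 833203.84.

Consumer surplus = 833203.84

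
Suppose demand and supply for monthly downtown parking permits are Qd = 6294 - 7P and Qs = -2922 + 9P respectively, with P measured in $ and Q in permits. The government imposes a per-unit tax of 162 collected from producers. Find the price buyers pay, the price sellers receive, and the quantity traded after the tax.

The tax drives a wedge P_b - P_s = 162. Substituting P_s = P_b - 162 into supply: Qs = -4380 + 9P_b.
Market clearing requires 6294 - 7P_b = -4380 + 9P_b; hence 10674 = 16P_b and P_b = 667.125.
So P_s = 505.125 and the quantity traded is Q = 6294 - 7(667.125) = 1624.125.

P_b = 667.125, P_s = 505.125, Q = 1624.125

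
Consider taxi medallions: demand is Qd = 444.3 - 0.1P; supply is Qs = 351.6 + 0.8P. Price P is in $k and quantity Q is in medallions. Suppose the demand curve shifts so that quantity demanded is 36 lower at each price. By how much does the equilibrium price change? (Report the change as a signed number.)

ΔP = -40

Set Qd = Qs: 444.3 - 0.1P = 351.6 + 0.8P, so 92.7 = 0.9P and P* = 103.
From the demand curve, Q* = 444.3 - 0.1(103) = 434.
After the shift, demand is Qd = 408.3 - 0.1P.
New equilibrium: 56.7 = 0.9P, so P = 63 and Q = 402.
ΔP = 63 - 103 = -40.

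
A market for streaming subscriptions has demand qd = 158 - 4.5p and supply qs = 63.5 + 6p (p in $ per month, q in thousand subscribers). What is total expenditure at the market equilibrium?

Total expenditure = 1057.5

The market clears where 158 - 4.5p = 63.5 + 6p. Rearranging, 10.5p = 94.5, hence p* = 9.
Then q* = 158 - 4.5(9) = 117.5.
Total expenditure = p* × q* = 9 × 117.5 = 1057.5.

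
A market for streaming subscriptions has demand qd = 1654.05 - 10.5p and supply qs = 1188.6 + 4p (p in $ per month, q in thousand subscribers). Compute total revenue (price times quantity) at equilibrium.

At equilibrium qd = qs, so 1654.05 - 10.5p = 1188.6 + 4p; collecting terms, 465.45 = 14.5p and p* = 32.1.
Plugging p* into demand: q* = 1654.05 - 10.5(32.1) = 1317.
Total revenue = p* × q* = 32.1 × 1317 = 42275.7.

Total revenue = 42275.7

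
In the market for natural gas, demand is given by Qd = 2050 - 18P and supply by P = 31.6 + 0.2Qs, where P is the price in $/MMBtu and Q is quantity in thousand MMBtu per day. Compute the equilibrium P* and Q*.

Inverting to quantity form: Qs = -158 + 5P.
The market clears where 2050 - 18P = -158 + 5P. Rearranging, 23P = 2208, hence P* = 96.
Plugging P* into demand: Q* = 2050 - 18(96) = 322.

P* = 96, Q* = 322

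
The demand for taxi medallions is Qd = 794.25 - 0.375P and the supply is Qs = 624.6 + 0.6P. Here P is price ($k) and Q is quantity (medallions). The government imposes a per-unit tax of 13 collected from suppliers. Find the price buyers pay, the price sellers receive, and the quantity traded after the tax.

P_b = 182, P_s = 169, Q = 726

With a tax of 13 on suppliers, they supply based on the net price P_s = P_b - 13, so Qs = 616.8 + 0.6P_b.
Set Qd = Qs: 794.25 - 0.375P_b = 616.8 + 0.6P_b, so 177.45 = 0.975P_b and P_b = 182.
So P_s = 169 and the quantity traded is Q = 794.25 - 0.375(182) = 726.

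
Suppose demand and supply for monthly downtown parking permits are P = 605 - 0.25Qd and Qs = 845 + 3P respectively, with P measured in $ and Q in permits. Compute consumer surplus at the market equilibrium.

Consumer surplus = 288800

Solving each curve for Q: Qd = 2420 - 4P.
At equilibrium Qd = Qs, so 2420 - 4P = 845 + 3P; collecting terms, 1575 = 7P and P* = 225.
Substitute back: Q* = 2420 - 4(225) = 1520.
Demand choke price (Qd = 0): P = 2420/4 = 605. Consumer surplus = ½ × (605 - 225) × 1520 = 288800.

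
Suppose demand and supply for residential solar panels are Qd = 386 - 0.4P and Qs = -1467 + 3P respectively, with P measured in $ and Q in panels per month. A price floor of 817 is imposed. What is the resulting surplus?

Surplus = 924.8

At P = 817: Qd = 59.2 and Qs = 984.
Surplus = Qs - Qd = 984 - 59.2 = 924.8.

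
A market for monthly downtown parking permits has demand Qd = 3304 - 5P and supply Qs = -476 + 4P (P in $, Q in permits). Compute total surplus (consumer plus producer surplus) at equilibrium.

Total surplus = 326163.6

The market clears where 3304 - 5P = -476 + 4P. Rearranging, 9P = 3780, hence P* = 420.
Substitute back: Q* = 3304 - 5(420) = 1204.
Demand choke price = 660.8; supply choke price = 119. CS = ½(660.8 - 420)(1204) = 144961.6; PS = ½(420 - 119)(1204) = 181202. Total surplus = 326163.6.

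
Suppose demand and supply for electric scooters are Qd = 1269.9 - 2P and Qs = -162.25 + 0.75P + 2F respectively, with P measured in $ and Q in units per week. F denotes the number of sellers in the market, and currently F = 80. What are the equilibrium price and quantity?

With F = 80, supply is Qs = -2.25 + 0.75P.
At equilibrium Qd = Qs, so 1269.9 - 2P = -2.25 + 0.75P; collecting terms, 1272.15 = 2.75P and P* = 462.6.
Substitute back: Q* = 1269.9 - 2(462.6) = 344.7.

P* = 462.6, Q* = 344.7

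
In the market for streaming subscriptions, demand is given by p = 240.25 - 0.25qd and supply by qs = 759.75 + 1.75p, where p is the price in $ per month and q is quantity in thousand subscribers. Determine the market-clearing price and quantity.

p* = 35, q* = 821

In direct form, qd = 961 - 4p.
Equating demand and supply, 961 - 4p = 759.75 + 1.75p gives 5.75p = 201.25, so p* = 35.
From the demand curve, q* = 961 - 4(35) = 821.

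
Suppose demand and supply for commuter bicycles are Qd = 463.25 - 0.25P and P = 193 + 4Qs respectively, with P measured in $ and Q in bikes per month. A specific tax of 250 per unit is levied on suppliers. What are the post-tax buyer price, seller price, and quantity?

Rewriting in direct form: Qs = -48.25 + 0.25P.
Suppliers keep P_s = P_b - 250 per unit, so supply in terms of the buyer price is Qs = -110.75 + 0.25P_b.
Market clearing requires 463.25 - 0.25P_b = -110.75 + 0.25P_b; hence 574 = 0.5P_b and P_b = 1148.
So P_s = 898 and the quantity traded is Q = 463.25 - 0.25(1148) = 176.25.

P_b = 1148, P_s = 898, Q = 176.25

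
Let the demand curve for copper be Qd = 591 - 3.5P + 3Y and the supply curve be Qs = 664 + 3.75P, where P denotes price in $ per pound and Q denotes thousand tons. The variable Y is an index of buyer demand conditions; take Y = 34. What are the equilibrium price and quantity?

P* = 4, Q* = 679

With Y = 34, demand is Qd = 693 - 3.5P.
Equating demand and supply, 693 - 3.5P = 664 + 3.75P gives 7.25P = 29, so P* = 4.
Substitute back: Q* = 693 - 3.5(4) = 679.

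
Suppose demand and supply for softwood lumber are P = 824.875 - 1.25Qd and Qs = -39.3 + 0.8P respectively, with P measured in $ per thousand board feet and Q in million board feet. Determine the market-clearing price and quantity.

P* = 437, Q* = 310.3

In direct form, Qd = 659.9 - 0.8P.
At equilibrium Qd = Qs, so 659.9 - 0.8P = -39.3 + 0.8P; collecting terms, 699.2 = 1.6P and P* = 437.
Plugging P* into demand: Q* = 659.9 - 0.8(437) = 310.3.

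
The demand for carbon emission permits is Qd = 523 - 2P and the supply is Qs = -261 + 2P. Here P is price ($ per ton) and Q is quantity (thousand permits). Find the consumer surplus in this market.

Consumer surplus = 4290.25

Equating demand and supply, 523 - 2P = -261 + 2P gives 4P = 784, so P* = 196.
Plugging P* into demand: Q* = 523 - 2(196) = 131.
Demand choke price (Qd = 0): P = 523/2 = 261.5. Consumer surplus = ½ × (261.5 - 196) × 131 = 4290.25.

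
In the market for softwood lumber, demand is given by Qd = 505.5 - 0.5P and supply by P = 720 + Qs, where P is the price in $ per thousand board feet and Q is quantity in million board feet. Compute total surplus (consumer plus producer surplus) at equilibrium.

Total surplus = 14113.5

Solving each curve for Q: Qs = -720 + P.
The market clears where 505.5 - 0.5P = -720 + P. Rearranging, 1.5P = 1225.5, hence P* = 817.
Substitute back: Q* = 505.5 - 0.5(817) = 97.
Demand choke price = 1011; supply choke price = 720. CS = ½(1011 - 817)(97) = 9409; PS = ½(817 - 720)(97) = 4704.5. Total surplus = 14113.5.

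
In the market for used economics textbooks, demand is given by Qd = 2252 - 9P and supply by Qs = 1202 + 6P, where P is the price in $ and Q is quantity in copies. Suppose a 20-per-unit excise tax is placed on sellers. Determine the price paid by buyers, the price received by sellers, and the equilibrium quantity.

With a tax of 20 on sellers, they supply based on the net price P_s = P_b - 20, so Qs = 1082 + 6P_b.
Market clearing requires 2252 - 9P_b = 1082 + 6P_b; hence 1170 = 15P_b and P_b = 78.
Then P_s = 78 - 20 = 58 and Q = 2252 - 9(78) = 1550.

P_b = 78, P_s = 58, Q = 1550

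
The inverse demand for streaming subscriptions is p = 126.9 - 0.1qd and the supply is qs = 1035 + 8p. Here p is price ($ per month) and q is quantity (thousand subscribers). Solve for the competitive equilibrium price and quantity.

p* = 13, q* = 1139

Inverting to quantity form: qd = 1269 - 10p.
At equilibrium qd = qs, so 1269 - 10p = 1035 + 8p; collecting terms, 234 = 18p and p* = 13.
Plugging p* into demand: q* = 1269 - 10(13) = 1139.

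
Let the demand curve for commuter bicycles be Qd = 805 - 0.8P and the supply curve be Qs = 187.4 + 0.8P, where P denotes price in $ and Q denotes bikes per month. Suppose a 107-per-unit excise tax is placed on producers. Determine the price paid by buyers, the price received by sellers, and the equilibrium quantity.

P_b = 439.5, P_s = 332.5, Q = 453.4

With a tax of 107 on producers, they supply based on the net price P_s = P_b - 107, so Qs = 101.8 + 0.8P_b.
Set Qd = Qs: 805 - 0.8P_b = 101.8 + 0.8P_b, so 703.2 = 1.6P_b and P_b = 439.5.
Then P_s = 439.5 - 107 = 332.5 and Q = 805 - 0.8(439.5) = 453.4.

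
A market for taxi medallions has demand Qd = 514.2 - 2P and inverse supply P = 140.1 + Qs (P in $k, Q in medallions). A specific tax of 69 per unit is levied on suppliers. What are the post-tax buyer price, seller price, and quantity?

P_b = 241.1, P_s = 172.1, Q = 32

In direct form, Qs = -140.1 + P.
With a tax of 69 on suppliers, they supply based on the net price P_s = P_b - 69, so Qs = -209.1 + P_b.
Equate demand and the shifted supply: 514.2 - 2P_b = -209.1 + P_b, giving 3P_b = 723.3, so P_b = 241.1.
Then P_s = 241.1 - 69 = 172.1 and Q = 514.2 - 2(241.1) = 32.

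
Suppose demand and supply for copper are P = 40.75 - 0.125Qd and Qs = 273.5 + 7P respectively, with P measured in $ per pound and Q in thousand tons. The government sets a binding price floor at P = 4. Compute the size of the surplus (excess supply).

Surplus = 7.5

Inverting to quantity form: Qd = 326 - 8P.
With P fixed at 4, quantity demanded is 294 and quantity supplied is 301.5.
Surplus = Qs - Qd = 301.5 - 294 = 7.5.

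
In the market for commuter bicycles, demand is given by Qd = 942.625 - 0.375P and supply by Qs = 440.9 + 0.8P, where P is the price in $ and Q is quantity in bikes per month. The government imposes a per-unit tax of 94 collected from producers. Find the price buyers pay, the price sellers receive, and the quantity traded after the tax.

P_b = 491, P_s = 397, Q = 758.5

With a tax of 94 on producers, they supply based on the net price P_s = P_b - 94, so Qs = 365.7 + 0.8P_b.
Set Qd = Qs: 942.625 - 0.375P_b = 365.7 + 0.8P_b, so 576.925 = 1.175P_b and P_b = 491.
So P_s = 397 and the quantity traded is Q = 942.625 - 0.375(491) = 758.5.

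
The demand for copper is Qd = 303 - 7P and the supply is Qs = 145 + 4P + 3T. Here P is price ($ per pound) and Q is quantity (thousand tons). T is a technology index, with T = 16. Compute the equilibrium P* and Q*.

P* = 10, Q* = 233

With T = 16, supply is Qs = 193 + 4P.
At equilibrium Qd = Qs, so 303 - 7P = 193 + 4P; collecting terms, 110 = 11P and P* = 10.
Plugging P* into demand: Q* = 303 - 7(10) = 233.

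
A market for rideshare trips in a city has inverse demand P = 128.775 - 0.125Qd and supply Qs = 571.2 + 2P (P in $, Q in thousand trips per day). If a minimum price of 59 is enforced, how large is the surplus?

Solving each curve for Q: Qd = 1030.2 - 8P.
With P fixed at 59, quantity demanded is 558.2 and quantity supplied is 689.2.
Surplus = Qs - Qd = 689.2 - 558.2 = 131.

Surplus = 131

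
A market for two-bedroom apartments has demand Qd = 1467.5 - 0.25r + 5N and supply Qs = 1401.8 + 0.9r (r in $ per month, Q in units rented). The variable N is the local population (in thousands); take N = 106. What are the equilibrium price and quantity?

r* = 518, Q* = 1868

With N = 106, demand is Qd = 1997.5 - 0.25r.
Set Qd = Qs: 1997.5 - 0.25r = 1401.8 + 0.9r, so 595.7 = 1.15r and r* = 518.
Then Q* = 1997.5 - 0.25(518) = 1868.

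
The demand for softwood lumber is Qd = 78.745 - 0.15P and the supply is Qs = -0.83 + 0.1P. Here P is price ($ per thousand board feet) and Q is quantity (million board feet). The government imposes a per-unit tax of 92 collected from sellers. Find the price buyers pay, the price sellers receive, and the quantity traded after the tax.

With a tax of 92 on sellers, they supply based on the net price P_s = P_b - 92, so Qs = -10.03 + 0.1P_b.
Set Qd = Qs: 78.745 - 0.15P_b = -10.03 + 0.1P_b, so 88.775 = 0.25P_b and P_b = 355.1.
So P_s = 263.1 and the quantity traded is Q = 78.745 - 0.15(355.1) = 25.48.

P_b = 355.1, P_s = 263.1, Q = 25.48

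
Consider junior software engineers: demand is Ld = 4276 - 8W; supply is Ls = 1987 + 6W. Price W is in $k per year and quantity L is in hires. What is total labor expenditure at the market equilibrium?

Total labor expenditure = 485268

At equilibrium Ld = Ls, so 4276 - 8W = 1987 + 6W; collecting terms, 2289 = 14W and W* = 163.5.
Substitute back: L* = 4276 - 8(163.5) = 2968.
Total labor expenditure = W* × L* = 163.5 × 2968 = 485268.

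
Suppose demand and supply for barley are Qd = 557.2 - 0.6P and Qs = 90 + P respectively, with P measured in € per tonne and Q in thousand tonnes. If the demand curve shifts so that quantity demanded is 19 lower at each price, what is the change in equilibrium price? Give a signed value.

The market clears where 557.2 - 0.6P = 90 + P. Rearranging, 1.6P = 467.2, hence P* = 292.
Then Q* = 557.2 - 0.6(292) = 382.
After the shift, demand is Qd = 538.2 - 0.6P.
Re-solving, 1.6P = 448.2 gives P = 280.125 and Q = 370.125.
ΔP = 280.125 - 292 = -11.875.

ΔP = -11.875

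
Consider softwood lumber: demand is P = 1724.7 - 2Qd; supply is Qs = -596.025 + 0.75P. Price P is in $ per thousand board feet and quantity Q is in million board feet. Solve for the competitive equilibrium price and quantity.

In direct form, Qd = 862.35 - 0.5P.
The market clears where 862.35 - 0.5P = -596.025 + 0.75P. Rearranging, 1.25P = 1458.375, hence P* = 1166.7.
Substitute back: Q* = 862.35 - 0.5(1166.7) = 279.

P* = 1166.7, Q* = 279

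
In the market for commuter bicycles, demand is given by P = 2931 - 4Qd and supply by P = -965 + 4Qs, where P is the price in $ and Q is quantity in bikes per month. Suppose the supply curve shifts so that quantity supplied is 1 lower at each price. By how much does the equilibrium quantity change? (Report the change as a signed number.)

In direct form, Qd = 732.75 - 0.25P and Qs = 241.25 + 0.25P.
Equating demand and supply, 732.75 - 0.25P = 241.25 + 0.25P gives 0.5P = 491.5, so P* = 983.
Plugging P* into demand: Q* = 732.75 - 0.25(983) = 487.
After the shift, supply is Qs = 240.25 + 0.25P.
The new intersection has 492.5 = 0.5P, i.e. P = 985, Q = 486.5.
ΔQ = 486.5 - 487 = -0.5.

ΔQ = -0.5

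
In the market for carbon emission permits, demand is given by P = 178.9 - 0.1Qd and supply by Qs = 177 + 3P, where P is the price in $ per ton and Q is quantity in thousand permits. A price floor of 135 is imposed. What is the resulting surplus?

Rewriting in direct form: Qd = 1789 - 10P.
With P fixed at 135, quantity demanded is 439 and quantity supplied is 582.
Surplus = Qs - Qd = 582 - 439 = 143.

Surplus = 143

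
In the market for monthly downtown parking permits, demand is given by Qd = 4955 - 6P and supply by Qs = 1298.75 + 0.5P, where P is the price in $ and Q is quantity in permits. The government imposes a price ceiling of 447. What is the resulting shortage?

Shortage = 750.75

With P fixed at 447, quantity demanded is 2273 and quantity supplied is 1522.25.
Shortage = Qd - Qs = 2273 - 1522.25 = 750.75.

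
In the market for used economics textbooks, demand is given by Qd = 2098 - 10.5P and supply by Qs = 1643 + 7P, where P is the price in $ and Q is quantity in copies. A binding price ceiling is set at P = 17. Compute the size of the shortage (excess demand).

Evaluating both curves at the ceiling price 17 gives Qd = 1919.5, Qs = 1762.
Shortage = Qd - Qs = 1919.5 - 1762 = 157.5.

Shortage = 157.5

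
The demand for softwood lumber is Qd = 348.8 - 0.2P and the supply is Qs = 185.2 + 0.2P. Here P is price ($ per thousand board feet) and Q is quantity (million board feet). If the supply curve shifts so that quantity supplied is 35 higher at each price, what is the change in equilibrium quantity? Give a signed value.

The market clears where 348.8 - 0.2P = 185.2 + 0.2P. Rearranging, 0.4P = 163.6, hence P* = 409.
Substitute back: Q* = 348.8 - 0.2(409) = 267.
After the shift, supply is Qs = 220.2 + 0.2P.
Re-solving, 0.4P = 128.6 gives P = 321.5 and Q = 284.5.
ΔQ = 284.5 - 267 = 17.5.

ΔQ = 17.5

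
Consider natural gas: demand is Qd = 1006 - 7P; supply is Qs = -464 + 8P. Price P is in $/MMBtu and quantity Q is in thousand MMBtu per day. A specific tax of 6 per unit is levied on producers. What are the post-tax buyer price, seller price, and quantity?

Producers keep P_s = P_b - 6 per unit, so supply in terms of the buyer price is Qs = -512 + 8P_b.
Equate demand and the shifted supply: 1006 - 7P_b = -512 + 8P_b, giving 15P_b = 1518, so P_b = 101.2.
So P_s = 95.2 and the quantity traded is Q = 1006 - 7(101.2) = 297.6.

P_b = 101.2, P_s = 95.2, Q = 297.6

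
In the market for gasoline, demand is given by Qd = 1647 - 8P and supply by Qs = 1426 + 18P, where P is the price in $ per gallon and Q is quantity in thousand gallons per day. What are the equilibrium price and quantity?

P* = 8.5, Q* = 1579

Set Qd = Qs: 1647 - 8P = 1426 + 18P, so 221 = 26P and P* = 8.5.
Substitute back: Q* = 1647 - 8(8.5) = 1579.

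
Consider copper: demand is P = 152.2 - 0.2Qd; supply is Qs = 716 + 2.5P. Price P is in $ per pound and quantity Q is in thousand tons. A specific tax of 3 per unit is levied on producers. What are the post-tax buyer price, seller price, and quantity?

In direct form, Qd = 761 - 5P.
The tax drives a wedge P_b - P_s = 3. Substituting P_s = P_b - 3 into supply: Qs = 708.5 + 2.5P_b.
Set Qd = Qs: 761 - 5P_b = 708.5 + 2.5P_b, so 52.5 = 7.5P_b and P_b = 7.
Then P_s = 7 - 3 = 4 and Q = 761 - 5(7) = 726.

P_b = 7, P_s = 4, Q = 726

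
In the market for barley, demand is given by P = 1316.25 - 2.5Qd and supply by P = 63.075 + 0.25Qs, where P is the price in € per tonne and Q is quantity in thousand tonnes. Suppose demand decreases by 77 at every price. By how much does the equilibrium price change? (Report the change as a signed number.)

Rewriting in direct form: Qd = 526.5 - 0.4P and Qs = -252.3 + 4P.
At equilibrium Qd = Qs, so 526.5 - 0.4P = -252.3 + 4P; collecting terms, 778.8 = 4.4P and P* = 177.
Plugging P* into demand: Q* = 526.5 - 0.4(177) = 455.7.
After the shift, demand is Qd = 449.5 - 0.4P.
New equilibrium: 701.8 = 4.4P, so P = 159.5 and Q = 385.7.
ΔP = 159.5 - 177 = -17.5.

ΔP = -17.5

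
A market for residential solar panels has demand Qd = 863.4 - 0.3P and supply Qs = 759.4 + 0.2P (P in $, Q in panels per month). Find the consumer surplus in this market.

Consumer surplus = 1069335

The market clears where 863.4 - 0.3P = 759.4 + 0.2P. Rearranging, 0.5P = 104, hence P* = 208.
From the demand curve, Q* = 863.4 - 0.3(208) = 801.
Demand choke price (Qd = 0): P = 863.4/0.3 = 2878. Consumer surplus = ½ × (2878 - 208) × 801 = 1069335.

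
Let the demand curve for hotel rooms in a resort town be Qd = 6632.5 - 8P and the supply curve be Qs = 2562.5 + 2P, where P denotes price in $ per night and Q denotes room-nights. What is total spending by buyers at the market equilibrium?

Total spending by buyers = 1374235.5

Set Qd = Qs: 6632.5 - 8P = 2562.5 + 2P, so 4070 = 10P and P* = 407.
From the demand curve, Q* = 6632.5 - 8(407) = 3376.5.
Total spending by buyers = P* × Q* = 407 × 3376.5 = 1374235.5.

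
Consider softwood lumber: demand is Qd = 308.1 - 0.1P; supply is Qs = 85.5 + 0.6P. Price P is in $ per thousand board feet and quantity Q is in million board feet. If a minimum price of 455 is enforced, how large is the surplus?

At P = 455: Qd = 262.6 and Qs = 358.5.
Surplus = Qs - Qd = 358.5 - 262.6 = 95.9.

Surplus = 95.9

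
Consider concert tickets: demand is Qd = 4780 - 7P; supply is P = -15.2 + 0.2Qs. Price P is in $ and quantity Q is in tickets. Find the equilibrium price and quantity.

P* = 392, Q* = 2036

Rewriting in direct form: Qs = 76 + 5P.
The market clears where 4780 - 7P = 76 + 5P. Rearranging, 12P = 4704, hence P* = 392.
Plugging P* into demand: Q* = 4780 - 7(392) = 2036.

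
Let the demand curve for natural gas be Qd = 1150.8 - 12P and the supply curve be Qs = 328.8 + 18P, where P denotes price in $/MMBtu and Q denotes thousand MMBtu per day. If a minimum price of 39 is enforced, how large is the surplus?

At P = 39: Qd = 682.8 and Qs = 1030.8.
Surplus = Qs - Qd = 1030.8 - 682.8 = 348.

Surplus = 348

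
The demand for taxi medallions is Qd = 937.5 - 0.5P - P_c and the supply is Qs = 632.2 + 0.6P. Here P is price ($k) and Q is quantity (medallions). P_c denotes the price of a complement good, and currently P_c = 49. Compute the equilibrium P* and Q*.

P* = 233, Q* = 772

With P_c = 49, demand is Qd = 888.5 - 0.5P.
The market clears where 888.5 - 0.5P = 632.2 + 0.6P. Rearranging, 1.1P = 256.3, hence P* = 233.
Then Q* = 888.5 - 0.5(233) = 772.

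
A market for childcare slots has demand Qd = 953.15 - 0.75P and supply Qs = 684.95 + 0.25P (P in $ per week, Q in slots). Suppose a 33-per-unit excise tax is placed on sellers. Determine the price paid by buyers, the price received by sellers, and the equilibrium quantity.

P_b = 276.45, P_s = 243.45, Q = 745.8125

Sellers keep P_s = P_b - 33 per unit, so supply in terms of the buyer price is Qs = 676.7 + 0.25P_b.
Equate demand and the shifted supply: 953.15 - 0.75P_b = 676.7 + 0.25P_b, giving P_b = 276.45, so P_b = 276.45.
Then P_s = 276.45 - 33 = 243.45 and Q = 953.15 - 0.75(276.45) = 745.8125.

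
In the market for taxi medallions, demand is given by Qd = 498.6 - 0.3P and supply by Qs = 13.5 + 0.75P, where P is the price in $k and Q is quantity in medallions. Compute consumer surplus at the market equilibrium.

At equilibrium Qd = Qs, so 498.6 - 0.3P = 13.5 + 0.75P; collecting terms, 485.1 = 1.05P and P* = 462.
Plugging P* into demand: Q* = 498.6 - 0.3(462) = 360.
Demand choke price (Qd = 0): P = 498.6/0.3 = 1662. Consumer surplus = ½ × (1662 - 462) × 360 = 216000.

Consumer surplus = 216000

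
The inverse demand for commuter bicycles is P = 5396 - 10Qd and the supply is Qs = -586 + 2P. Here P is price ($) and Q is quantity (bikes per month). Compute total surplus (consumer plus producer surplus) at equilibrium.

Total surplus = 1240029

Solving each curve for Q: Qd = 539.6 - 0.1P.
Set Qd = Qs: 539.6 - 0.1P = -586 + 2P, so 1125.6 = 2.1P and P* = 536.
Substitute back: Q* = 539.6 - 0.1(536) = 486.
Demand choke price = 5396; supply choke price = 293. CS = ½(5396 - 536)(486) = 1180980; PS = ½(536 - 293)(486) = 59049. Total surplus = 1240029.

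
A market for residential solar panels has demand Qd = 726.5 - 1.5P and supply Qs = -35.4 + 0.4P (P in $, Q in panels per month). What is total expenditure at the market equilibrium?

Total expenditure = 50125

Equating demand and supply, 726.5 - 1.5P = -35.4 + 0.4P gives 1.9P = 761.9, so P* = 401.
From the demand curve, Q* = 726.5 - 1.5(401) = 125.
Total expenditure = P* × Q* = 401 × 125 = 50125.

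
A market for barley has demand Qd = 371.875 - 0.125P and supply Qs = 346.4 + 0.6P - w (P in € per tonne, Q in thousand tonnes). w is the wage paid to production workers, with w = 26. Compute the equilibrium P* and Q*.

P* = 71, Q* = 363

With w = 26, supply is Qs = 320.4 + 0.6P.
Set Qd = Qs: 371.875 - 0.125P = 320.4 + 0.6P, so 51.475 = 0.725P and P* = 71.
Substitute back: Q* = 371.875 - 0.125(71) = 363.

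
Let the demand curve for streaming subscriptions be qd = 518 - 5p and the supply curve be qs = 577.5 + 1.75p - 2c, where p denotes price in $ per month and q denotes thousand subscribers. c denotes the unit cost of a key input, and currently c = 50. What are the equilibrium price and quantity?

p* = 6, q* = 488

With c = 50, supply is qs = 477.5 + 1.75p.
At equilibrium qd = qs, so 518 - 5p = 477.5 + 1.75p; collecting terms, 40.5 = 6.75p and p* = 6.
Plugging p* into demand: q* = 518 - 5(6) = 488.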